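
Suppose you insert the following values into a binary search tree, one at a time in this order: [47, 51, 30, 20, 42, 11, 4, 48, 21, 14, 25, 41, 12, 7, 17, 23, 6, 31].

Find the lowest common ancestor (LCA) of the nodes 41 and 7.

30

Resulting structure (node: left, right):
  47: L=30, R=51
  51: L=48, R=–
  30: L=20, R=42
  20: L=11, R=21
  42: L=41, R=–
  11: L=4, R=14
  4: L=–, R=7
  48: L=–, R=–
  21: L=–, R=25
  14: L=12, R=17
  25: L=23, R=–
  41: L=31, R=–
  12: L=–, R=–
  7: L=6, R=–
  17: L=–, R=–
  23: L=–, R=–
  6: L=–, R=–
  31: L=–, R=–

Path to 41: 47 → 30 → 42 → 41
Path to 7: 47 → 30 → 20 → 11 → 4 → 7
The paths share a prefix ending at 30, then split left and right.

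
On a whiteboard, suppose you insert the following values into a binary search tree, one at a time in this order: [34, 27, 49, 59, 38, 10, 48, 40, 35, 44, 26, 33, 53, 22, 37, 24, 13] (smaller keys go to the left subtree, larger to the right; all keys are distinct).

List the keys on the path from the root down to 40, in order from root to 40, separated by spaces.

34 49 38 48 40

34: root
27: left child of 34 (depth 1)
49: right child of 34 (depth 1)
59: right child of 49 (depth 2)
38: left child of 49 (depth 2)
10: left child of 27 (depth 2)
48: right child of 38 (depth 3)
40: left child of 48 (depth 4)
35: left child of 38 (depth 3)
44: right child of 40 (depth 5)
26: right child of 10 (depth 3)
33: right child of 27 (depth 2)
53: left child of 59 (depth 3)
22: left child of 26 (depth 4)
37: right child of 35 (depth 4)
24: right child of 22 (depth 5)
13: left child of 22 (depth 5)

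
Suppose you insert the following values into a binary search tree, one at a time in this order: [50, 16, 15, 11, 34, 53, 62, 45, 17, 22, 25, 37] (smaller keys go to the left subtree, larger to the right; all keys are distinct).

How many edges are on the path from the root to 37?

Insert 50: tree is empty, so 50 becomes the root.
Insert 16: 16 < 50 → go left. Place as left child of 50.
Insert 15: 15 < 50 → go left; 15 < 16 → go left. Place as left child of 16.
Insert 11: 11 < 50 → go left; 11 < 16 → go left; 11 < 15 → go left. Place as left child of 15.
Insert 34: 34 < 50 → go left; 34 > 16 → go right. Place as right child of 16.
Insert 53: 53 > 50 → go right. Place as right child of 50.
Insert 62: 62 > 50 → go right; 62 > 53 → go right. Place as right child of 53.
Insert 45: 45 < 50 → go left; 45 > 16 → go right; 45 > 34 → go right. Place as right child of 34.
Insert 17: 17 < 50 → go left; 17 > 16 → go right; 17 < 34 → go left. Place as left child of 34.
Insert 22: 22 < 50 → go left; 22 > 16 → go right; 22 < 34 → go left; 22 > 17 → go right. Place as right child of 17.
Insert 25: 25 < 50 → go left; 25 > 16 → go right; 25 < 34 → go left; 25 > 17 → go right; 25 > 22 → go right. Place as right child of 22.
Insert 37: 37 < 50 → go left; 37 > 16 → go right; 37 > 34 → go right; 37 < 45 → go left. Place as left child of 45.

Path to 37: 50 → 16 → 34 → 45 → 37, which is 4 edges.

4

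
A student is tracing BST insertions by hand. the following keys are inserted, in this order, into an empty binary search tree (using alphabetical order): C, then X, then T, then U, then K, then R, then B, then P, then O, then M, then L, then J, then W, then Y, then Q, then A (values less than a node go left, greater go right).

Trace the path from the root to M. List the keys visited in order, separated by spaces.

C X T K R P O M

C: root
X: right child of C (depth 1)
T: left child of X (depth 2)
U: right child of T (depth 3)
K: left child of T (depth 3)
R: right child of K (depth 4)
B: left child of C (depth 1)
P: left child of R (depth 5)
O: left child of P (depth 6)
M: left child of O (depth 7)
L: left child of M (depth 8)
J: left child of K (depth 4)
W: right child of U (depth 4)
Y: right child of X (depth 2)
Q: right child of P (depth 6)
A: left child of B (depth 2)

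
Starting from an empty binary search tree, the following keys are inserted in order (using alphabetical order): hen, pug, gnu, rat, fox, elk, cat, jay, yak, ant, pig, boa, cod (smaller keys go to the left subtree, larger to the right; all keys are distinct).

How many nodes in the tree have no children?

Resulting structure (node: left, right):
  hen: L=gnu, R=pug
  pug: L=jay, R=rat
  gnu: L=fox, R=–
  rat: L=–, R=yak
  fox: L=elk, R=–
  elk: L=cat, R=–
  cat: L=ant, R=cod
  jay: L=–, R=pig
  yak: L=–, R=–
  ant: L=–, R=boa
  pig: L=–, R=–
  boa: L=–, R=–
  cod: L=–, R=–

Leaves: boa, cod, pig, yak — 4 in total.

4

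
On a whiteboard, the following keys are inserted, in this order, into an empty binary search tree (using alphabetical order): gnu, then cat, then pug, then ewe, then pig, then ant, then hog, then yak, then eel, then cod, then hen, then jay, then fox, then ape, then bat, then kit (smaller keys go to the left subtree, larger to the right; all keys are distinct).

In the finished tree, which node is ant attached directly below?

Resulting structure (node: left, right):
  gnu: L=cat, R=pug
  cat: L=ant, R=ewe
  pug: L=pig, R=yak
  ewe: L=eel, R=fox
  pig: L=hog, R=–
  ant: L=–, R=ape
  hog: L=hen, R=jay
  yak: L=–, R=–
  eel: L=cod, R=–
  cod: L=–, R=–
  hen: L=–, R=–
  jay: L=–, R=kit
  fox: L=–, R=–
  ape: L=–, R=bat
  bat: L=–, R=–
  kit: L=–, R=–

cat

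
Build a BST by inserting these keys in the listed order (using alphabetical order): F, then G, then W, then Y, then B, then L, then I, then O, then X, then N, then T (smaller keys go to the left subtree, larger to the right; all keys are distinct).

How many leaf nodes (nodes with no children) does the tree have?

5

Insert F: tree is empty, so F becomes the root.
Insert G: G > F → go right. Place as right child of F.
Insert W: W > F → go right; W > G → go right. Place as right child of G.
Insert Y: Y > F → go right; Y > G → go right; Y > W → go right. Place as right child of W.
Insert B: B < F → go left. Place as left child of F.
Insert L: L > F → go right; L > G → go right; L < W → go left. Place as left child of W.
Insert I: I > F → go right; I > G → go right; I < W → go left; I < L → go left. Place as left child of L.
Insert O: O > F → go right; O > G → go right; O < W → go left; O > L → go right. Place as right child of L.
Insert X: X > F → go right; X > G → go right; X > W → go right; X < Y → go left. Place as left child of Y.
Insert N: N > F → go right; N > G → go right; N < W → go left; N > L → go right; N < O → go left. Place as left child of O.
Insert T: T > F → go right; T > G → go right; T < W → go left; T > L → go right; T > O → go right. Place as right child of O.

Leaves: B, I, N, T, X — 5 in total.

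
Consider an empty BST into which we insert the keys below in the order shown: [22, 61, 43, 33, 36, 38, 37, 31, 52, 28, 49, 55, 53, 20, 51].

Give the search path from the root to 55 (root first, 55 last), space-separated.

22 61 43 52 55

Resulting structure (node: left, right):
  22: L=20, R=61
  61: L=43, R=–
  43: L=33, R=52
  33: L=31, R=36
  36: L=–, R=38
  38: L=37, R=–
  37: L=–, R=–
  31: L=28, R=–
  52: L=49, R=55
  28: L=–, R=–
  49: L=–, R=51
  55: L=53, R=–
  53: L=–, R=–
  20: L=–, R=–
  51: L=–, R=–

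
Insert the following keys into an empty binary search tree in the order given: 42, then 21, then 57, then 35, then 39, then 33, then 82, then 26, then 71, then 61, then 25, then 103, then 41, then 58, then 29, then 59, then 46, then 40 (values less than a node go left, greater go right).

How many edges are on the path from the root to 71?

42: root
21: left child of 42 (depth 1)
57: right child of 42 (depth 1)
35: right child of 21 (depth 2)
39: right child of 35 (depth 3)
33: left child of 35 (depth 3)
82: right child of 57 (depth 2)
26: left child of 33 (depth 4)
71: left child of 82 (depth 3)
61: left child of 71 (depth 4)
25: left child of 26 (depth 5)
103: right child of 82 (depth 3)
41: right child of 39 (depth 4)
58: left child of 61 (depth 5)
29: right child of 26 (depth 5)
59: right child of 58 (depth 6)
46: left child of 57 (depth 2)
40: left child of 41 (depth 5)

Path to 71: 42 → 57 → 82 → 71, which is 3 edges.

3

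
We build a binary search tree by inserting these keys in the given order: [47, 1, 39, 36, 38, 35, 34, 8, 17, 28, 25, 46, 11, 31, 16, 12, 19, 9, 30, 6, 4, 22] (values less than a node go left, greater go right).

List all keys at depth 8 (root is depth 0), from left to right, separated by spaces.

Insert 47: tree is empty, so 47 becomes the root.
Insert 1: 1 < 47 → go left. Place as left child of 47.
Insert 39: 39 < 47 → go left; 39 > 1 → go right. Place as right child of 1.
Insert 36: 36 < 47 → go left; 36 > 1 → go right; 36 < 39 → go left. Place as left child of 39.
Insert 38: 38 < 47 → go left; 38 > 1 → go right; 38 < 39 → go left; 38 > 36 → go right. Place as right child of 36.
Insert 35: 35 < 47 → go left; 35 > 1 → go right; 35 < 39 → go left; 35 < 36 → go left. Place as left child of 36.
Insert 34: 34 < 47 → go left; 34 > 1 → go right; 34 < 39 → go left; 34 < 36 → go left; 34 < 35 → go left. Place as left child of 35.
Insert 8: 8 < 47 → go left; 8 > 1 → go right; 8 < 39 → go left; 8 < 36 → go left; 8 < 35 → go left; 8 < 34 → go left. Place as left child of 34.
Insert 17: 17 < 47 → go left; 17 > 1 → go right; 17 < 39 → go left; 17 < 36 → go left; 17 < 35 → go left; 17 < 34 → go left; 17 > 8 → go right. Place as right child of 8.
Insert 28: 28 < 47 → go left; 28 > 1 → go right; 28 < 39 → go left; 28 < 36 → go left; 28 < 35 → go left; 28 < 34 → go left; 28 > 8 → go right; 28 > 17 → go right. Place as right child of 17.
Insert 25: 25 < 47 → go left; 25 > 1 → go right; 25 < 39 → go left; 25 < 36 → go left; 25 < 35 → go left; 25 < 34 → go left; 25 > 8 → go right; 25 > 17 → go right; 25 < 28 → go left. Place as left child of 28.
Insert 46: 46 < 47 → go left; 46 > 1 → go right; 46 > 39 → go right. Place as right child of 39.
Insert 11: 11 < 47 → go left; 11 > 1 → go right; 11 < 39 → go left; 11 < 36 → go left; 11 < 35 → go left; 11 < 34 → go left; 11 > 8 → go right; 11 < 17 → go left. Place as left child of 17.
Insert 31: 31 < 47 → go left; 31 > 1 → go right; 31 < 39 → go left; 31 < 36 → go left; 31 < 35 → go left; 31 < 34 → go left; 31 > 8 → go right; 31 > 17 → go right; 31 > 28 → go right. Place as right child of 28.
Insert 16: 16 < 47 → go left; 16 > 1 → go right; 16 < 39 → go left; 16 < 36 → go left; 16 < 35 → go left; 16 < 34 → go left; 16 > 8 → go right; 16 < 17 → go left; 16 > 11 → go right. Place as right child of 11.
Insert 12: 12 < 47 → go left; 12 > 1 → go right; 12 < 39 → go left; 12 < 36 → go left; 12 < 35 → go left; 12 < 34 → go left; 12 > 8 → go right; 12 < 17 → go left; 12 > 11 → go right; 12 < 16 → go left. Place as left child of 16.
Insert 19: 19 < 47 → go left; 19 > 1 → go right; 19 < 39 → go left; 19 < 36 → go left; 19 < 35 → go left; 19 < 34 → go left; 19 > 8 → go right; 19 > 17 → go right; 19 < 28 → go left; 19 < 25 → go left. Place as left child of 25.
Insert 9: 9 < 47 → go left; 9 > 1 → go right; 9 < 39 → go left; 9 < 36 → go left; 9 < 35 → go left; 9 < 34 → go left; 9 > 8 → go right; 9 < 17 → go left; 9 < 11 → go left. Place as left child of 11.
Insert 30: 30 < 47 → go left; 30 > 1 → go right; 30 < 39 → go left; 30 < 36 → go left; 30 < 35 → go left; 30 < 34 → go left; 30 > 8 → go right; 30 > 17 → go right; 30 > 28 → go right; 30 < 31 → go left. Place as left child of 31.
Insert 6: 6 < 47 → go left; 6 > 1 → go right; 6 < 39 → go left; 6 < 36 → go left; 6 < 35 → go left; 6 < 34 → go left; 6 < 8 → go left. Place as left child of 8.
Insert 4: 4 < 47 → go left; 4 > 1 → go right; 4 < 39 → go left; 4 < 36 → go left; 4 < 35 → go left; 4 < 34 → go left; 4 < 8 → go left; 4 < 6 → go left. Place as left child of 6.
Insert 22: 22 < 47 → go left; 22 > 1 → go right; 22 < 39 → go left; 22 < 36 → go left; 22 < 35 → go left; 22 < 34 → go left; 22 > 8 → go right; 22 > 17 → go right; 22 < 28 → go left; 22 < 25 → go left; 22 > 19 → go right. Place as right child of 19.

4 11 28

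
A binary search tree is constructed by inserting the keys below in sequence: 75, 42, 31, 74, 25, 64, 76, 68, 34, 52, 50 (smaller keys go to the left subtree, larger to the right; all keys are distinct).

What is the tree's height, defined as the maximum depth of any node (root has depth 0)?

75: root
42: left child of 75 (depth 1)
31: left child of 42 (depth 2)
74: right child of 42 (depth 2)
25: left child of 31 (depth 3)
64: left child of 74 (depth 3)
76: right child of 75 (depth 1)
68: right child of 64 (depth 4)
34: right child of 31 (depth 3)
52: left child of 64 (depth 4)
50: left child of 52 (depth 5)

The deepest node is 50 at depth 5.

5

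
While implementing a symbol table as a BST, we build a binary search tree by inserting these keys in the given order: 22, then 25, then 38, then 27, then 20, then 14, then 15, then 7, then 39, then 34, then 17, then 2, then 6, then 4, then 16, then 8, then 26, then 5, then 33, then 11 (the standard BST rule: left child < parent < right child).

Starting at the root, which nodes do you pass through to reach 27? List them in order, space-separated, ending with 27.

22 25 38 27

22: root
25: right child of 22 (depth 1)
38: right child of 25 (depth 2)
27: left child of 38 (depth 3)
20: left child of 22 (depth 1)
14: left child of 20 (depth 2)
15: right child of 14 (depth 3)
7: left child of 14 (depth 3)
39: right child of 38 (depth 3)
34: right child of 27 (depth 4)
17: right child of 15 (depth 4)
2: left child of 7 (depth 4)
6: right child of 2 (depth 5)
4: left child of 6 (depth 6)
16: left child of 17 (depth 5)
8: right child of 7 (depth 4)
26: left child of 27 (depth 4)
5: right child of 4 (depth 7)
33: left child of 34 (depth 5)
11: right child of 8 (depth 5)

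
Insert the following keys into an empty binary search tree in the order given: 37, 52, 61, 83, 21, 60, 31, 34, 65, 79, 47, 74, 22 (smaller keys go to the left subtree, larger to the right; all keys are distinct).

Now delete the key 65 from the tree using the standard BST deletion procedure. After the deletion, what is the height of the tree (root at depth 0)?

5

37: root
52: right child of 37 (depth 1)
61: right child of 52 (depth 2)
83: right child of 61 (depth 3)
21: left child of 37 (depth 1)
60: left child of 61 (depth 3)
31: right child of 21 (depth 2)
34: right child of 31 (depth 3)
65: left child of 83 (depth 4)
79: right child of 65 (depth 5)
47: left child of 52 (depth 2)
74: left child of 79 (depth 6)
22: left child of 31 (depth 3)

Delete 65 (at most one child — splice it out).
After deletion, deepest node is 74 at depth 5.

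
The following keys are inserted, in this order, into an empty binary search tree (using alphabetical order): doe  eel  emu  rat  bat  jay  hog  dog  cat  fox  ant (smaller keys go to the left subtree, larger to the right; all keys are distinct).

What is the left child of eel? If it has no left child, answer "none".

dog

doe: root
eel: right child of doe (depth 1)
emu: right child of eel (depth 2)
rat: right child of emu (depth 3)
bat: left child of doe (depth 1)
jay: left child of rat (depth 4)
hog: left child of jay (depth 5)
dog: left child of eel (depth 2)
cat: right child of bat (depth 2)
fox: left child of hog (depth 6)
ant: left child of bat (depth 2)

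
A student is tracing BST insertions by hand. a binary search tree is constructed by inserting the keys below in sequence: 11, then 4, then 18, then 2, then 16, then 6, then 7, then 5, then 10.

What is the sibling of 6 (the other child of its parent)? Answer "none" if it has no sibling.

2

11: root
4: left child of 11 (depth 1)
18: right child of 11 (depth 1)
2: left child of 4 (depth 2)
16: left child of 18 (depth 2)
6: right child of 4 (depth 2)
7: right child of 6 (depth 3)
5: left child of 6 (depth 3)
10: right child of 7 (depth 4)

6's parent is 4; the other child of 4 is 2.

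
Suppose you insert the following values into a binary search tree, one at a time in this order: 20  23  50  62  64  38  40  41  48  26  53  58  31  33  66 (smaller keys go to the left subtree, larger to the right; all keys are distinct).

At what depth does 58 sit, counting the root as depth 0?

5

Insert 20: tree is empty, so 20 becomes the root.
Insert 23: 23 > 20 → go right. Place as right child of 20.
Insert 50: 50 > 20 → go right; 50 > 23 → go right. Place as right child of 23.
Insert 62: 62 > 20 → go right; 62 > 23 → go right; 62 > 50 → go right. Place as right child of 50.
Insert 64: 64 > 20 → go right; 64 > 23 → go right; 64 > 50 → go right; 64 > 62 → go right. Place as right child of 62.
Insert 38: 38 > 20 → go right; 38 > 23 → go right; 38 < 50 → go left. Place as left child of 50.
Insert 40: 40 > 20 → go right; 40 > 23 → go right; 40 < 50 → go left; 40 > 38 → go right. Place as right child of 38.
Insert 41: 41 > 20 → go right; 41 > 23 → go right; 41 < 50 → go left; 41 > 38 → go right; 41 > 40 → go right. Place as right child of 40.
Insert 48: 48 > 20 → go right; 48 > 23 → go right; 48 < 50 → go left; 48 > 38 → go right; 48 > 40 → go right; 48 > 41 → go right. Place as right child of 41.
Insert 26: 26 > 20 → go right; 26 > 23 → go right; 26 < 50 → go left; 26 < 38 → go left. Place as left child of 38.
Insert 53: 53 > 20 → go right; 53 > 23 → go right; 53 > 50 → go right; 53 < 62 → go left. Place as left child of 62.
Insert 58: 58 > 20 → go right; 58 > 23 → go right; 58 > 50 → go right; 58 < 62 → go left; 58 > 53 → go right. Place as right child of 53.
Insert 31: 31 > 20 → go right; 31 > 23 → go right; 31 < 50 → go left; 31 < 38 → go left; 31 > 26 → go right. Place as right child of 26.
Insert 33: 33 > 20 → go right; 33 > 23 → go right; 33 < 50 → go left; 33 < 38 → go left; 33 > 26 → go right; 33 > 31 → go right. Place as right child of 31.
Insert 66: 66 > 20 → go right; 66 > 23 → go right; 66 > 50 → go right; 66 > 62 → go right; 66 > 64 → go right. Place as right child of 64.

Path to 58: 20 → 23 → 50 → 62 → 53 → 58, which is 5 edges.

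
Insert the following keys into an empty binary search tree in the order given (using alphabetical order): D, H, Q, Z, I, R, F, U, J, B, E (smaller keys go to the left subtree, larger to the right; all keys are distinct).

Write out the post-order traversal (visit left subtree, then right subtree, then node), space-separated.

B E F J I U R Z Q H D

D: root
H: right child of D (depth 1)
Q: right child of H (depth 2)
Z: right child of Q (depth 3)
I: left child of Q (depth 3)
R: left child of Z (depth 4)
F: left child of H (depth 2)
U: right child of R (depth 5)
J: right child of I (depth 4)
B: left child of D (depth 1)
E: left child of F (depth 3)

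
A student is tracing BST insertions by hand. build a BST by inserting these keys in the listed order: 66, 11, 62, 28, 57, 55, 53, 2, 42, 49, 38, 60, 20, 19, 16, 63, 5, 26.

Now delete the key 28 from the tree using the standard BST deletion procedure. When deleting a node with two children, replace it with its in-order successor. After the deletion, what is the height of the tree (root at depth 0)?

8

Insert 66: tree is empty, so 66 becomes the root.
Insert 11: 11 < 66 → go left. Place as left child of 66.
Insert 62: 62 < 66 → go left; 62 > 11 → go right. Place as right child of 11.
Insert 28: 28 < 66 → go left; 28 > 11 → go right; 28 < 62 → go left. Place as left child of 62.
Insert 57: 57 < 66 → go left; 57 > 11 → go right; 57 < 62 → go left; 57 > 28 → go right. Place as right child of 28.
Insert 55: 55 < 66 → go left; 55 > 11 → go right; 55 < 62 → go left; 55 > 28 → go right; 55 < 57 → go left. Place as left child of 57.
Insert 53: 53 < 66 → go left; 53 > 11 → go right; 53 < 62 → go left; 53 > 28 → go right; 53 < 57 → go left; 53 < 55 → go left. Place as left child of 55.
Insert 2: 2 < 66 → go left; 2 < 11 → go left. Place as left child of 11.
Insert 42: 42 < 66 → go left; 42 > 11 → go right; 42 < 62 → go left; 42 > 28 → go right; 42 < 57 → go left; 42 < 55 → go left; 42 < 53 → go left. Place as left child of 53.
Insert 49: 49 < 66 → go left; 49 > 11 → go right; 49 < 62 → go left; 49 > 28 → go right; 49 < 57 → go left; 49 < 55 → go left; 49 < 53 → go left; 49 > 42 → go right. Place as right child of 42.
Insert 38: 38 < 66 → go left; 38 > 11 → go right; 38 < 62 → go left; 38 > 28 → go right; 38 < 57 → go left; 38 < 55 → go left; 38 < 53 → go left; 38 < 42 → go left. Place as left child of 42.
Insert 60: 60 < 66 → go left; 60 > 11 → go right; 60 < 62 → go left; 60 > 28 → go right; 60 > 57 → go right. Place as right child of 57.
Insert 20: 20 < 66 → go left; 20 > 11 → go right; 20 < 62 → go left; 20 < 28 → go left. Place as left child of 28.
Insert 19: 19 < 66 → go left; 19 > 11 → go right; 19 < 62 → go left; 19 < 28 → go left; 19 < 20 → go left. Place as left child of 20.
Insert 16: 16 < 66 → go left; 16 > 11 → go right; 16 < 62 → go left; 16 < 28 → go left; 16 < 20 → go left; 16 < 19 → go left. Place as left child of 19.
Insert 63: 63 < 66 → go left; 63 > 11 → go right; 63 > 62 → go right. Place as right child of 62.
Insert 5: 5 < 66 → go left; 5 < 11 → go left; 5 > 2 → go right. Place as right child of 2.
Insert 26: 26 < 66 → go left; 26 > 11 → go right; 26 < 62 → go left; 26 < 28 → go left; 26 > 20 → go right. Place as right child of 20.

Delete 28 (two children — replace with in-order successor).
After deletion, deepest node is 49 at depth 8.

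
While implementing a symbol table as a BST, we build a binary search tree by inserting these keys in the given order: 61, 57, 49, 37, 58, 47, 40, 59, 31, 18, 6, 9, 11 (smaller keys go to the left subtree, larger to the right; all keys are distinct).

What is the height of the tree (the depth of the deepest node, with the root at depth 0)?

Insert 61: tree is empty, so 61 becomes the root.
Insert 57: 57 < 61 → go left. Place as left child of 61.
Insert 49: 49 < 61 → go left; 49 < 57 → go left. Place as left child of 57.
Insert 37: 37 < 61 → go left; 37 < 57 → go left; 37 < 49 → go left. Place as left child of 49.
Insert 58: 58 < 61 → go left; 58 > 57 → go right. Place as right child of 57.
Insert 47: 47 < 61 → go left; 47 < 57 → go left; 47 < 49 → go left; 47 > 37 → go right. Place as right child of 37.
Insert 40: 40 < 61 → go left; 40 < 57 → go left; 40 < 49 → go left; 40 > 37 → go right; 40 < 47 → go left. Place as left child of 47.
Insert 59: 59 < 61 → go left; 59 > 57 → go right; 59 > 58 → go right. Place as right child of 58.
Insert 31: 31 < 61 → go left; 31 < 57 → go left; 31 < 49 → go left; 31 < 37 → go left. Place as left child of 37.
Insert 18: 18 < 61 → go left; 18 < 57 → go left; 18 < 49 → go left; 18 < 37 → go left; 18 < 31 → go left. Place as left child of 31.
Insert 6: 6 < 61 → go left; 6 < 57 → go left; 6 < 49 → go left; 6 < 37 → go left; 6 < 31 → go left; 6 < 18 → go left. Place as left child of 18.
Insert 9: 9 < 61 → go left; 9 < 57 → go left; 9 < 49 → go left; 9 < 37 → go left; 9 < 31 → go left; 9 < 18 → go left; 9 > 6 → go right. Place as right child of 6.
Insert 11: 11 < 61 → go left; 11 < 57 → go left; 11 < 49 → go left; 11 < 37 → go left; 11 < 31 → go left; 11 < 18 → go left; 11 > 6 → go right; 11 > 9 → go right. Place as right child of 9.

The deepest node is 11 at depth 8.

8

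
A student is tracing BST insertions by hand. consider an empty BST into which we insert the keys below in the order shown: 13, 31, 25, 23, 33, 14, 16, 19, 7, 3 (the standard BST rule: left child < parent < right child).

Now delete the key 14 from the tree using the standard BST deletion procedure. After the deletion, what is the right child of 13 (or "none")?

Resulting structure (node: left, right):
  13: L=7, R=31
  31: L=25, R=33
  25: L=23, R=–
  23: L=14, R=–
  33: L=–, R=–
  14: L=–, R=16
  16: L=–, R=19
  19: L=–, R=–
  7: L=3, R=–
  3: L=–, R=–

Delete 14 (at most one child — splice it out).
After deletion, 13's right child: 31.

31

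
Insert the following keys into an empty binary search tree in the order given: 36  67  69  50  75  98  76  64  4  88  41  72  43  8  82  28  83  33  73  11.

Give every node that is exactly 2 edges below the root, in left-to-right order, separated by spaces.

Insert 36: tree is empty, so 36 becomes the root.
Insert 67: 67 > 36 → go right. Place as right child of 36.
Insert 69: 69 > 36 → go right; 69 > 67 → go right. Place as right child of 67.
Insert 50: 50 > 36 → go right; 50 < 67 → go left. Place as left child of 67.
Insert 75: 75 > 36 → go right; 75 > 67 → go right; 75 > 69 → go right. Place as right child of 69.
Insert 98: 98 > 36 → go right; 98 > 67 → go right; 98 > 69 → go right; 98 > 75 → go right. Place as right child of 75.
Insert 76: 76 > 36 → go right; 76 > 67 → go right; 76 > 69 → go right; 76 > 75 → go right; 76 < 98 → go left. Place as left child of 98.
Insert 64: 64 > 36 → go right; 64 < 67 → go left; 64 > 50 → go right. Place as right child of 50.
Insert 4: 4 < 36 → go left. Place as left child of 36.
Insert 88: 88 > 36 → go right; 88 > 67 → go right; 88 > 69 → go right; 88 > 75 → go right; 88 < 98 → go left; 88 > 76 → go right. Place as right child of 76.
Insert 41: 41 > 36 → go right; 41 < 67 → go left; 41 < 50 → go left. Place as left child of 50.
Insert 72: 72 > 36 → go right; 72 > 67 → go right; 72 > 69 → go right; 72 < 75 → go left. Place as left child of 75.
Insert 43: 43 > 36 → go right; 43 < 67 → go left; 43 < 50 → go left; 43 > 41 → go right. Place as right child of 41.
Insert 8: 8 < 36 → go left; 8 > 4 → go right. Place as right child of 4.
Insert 82: 82 > 36 → go right; 82 > 67 → go right; 82 > 69 → go right; 82 > 75 → go right; 82 < 98 → go left; 82 > 76 → go right; 82 < 88 → go left. Place as left child of 88.
Insert 28: 28 < 36 → go left; 28 > 4 → go right; 28 > 8 → go right. Place as right child of 8.
Insert 83: 83 > 36 → go right; 83 > 67 → go right; 83 > 69 → go right; 83 > 75 → go right; 83 < 98 → go left; 83 > 76 → go right; 83 < 88 → go left; 83 > 82 → go right. Place as right child of 82.
Insert 33: 33 < 36 → go left; 33 > 4 → go right; 33 > 8 → go right; 33 > 28 → go right. Place as right child of 28.
Insert 73: 73 > 36 → go right; 73 > 67 → go right; 73 > 69 → go right; 73 < 75 → go left; 73 > 72 → go right. Place as right child of 72.
Insert 11: 11 < 36 → go left; 11 > 4 → go right; 11 > 8 → go right; 11 < 28 → go left. Place as left child of 28.

8 50 69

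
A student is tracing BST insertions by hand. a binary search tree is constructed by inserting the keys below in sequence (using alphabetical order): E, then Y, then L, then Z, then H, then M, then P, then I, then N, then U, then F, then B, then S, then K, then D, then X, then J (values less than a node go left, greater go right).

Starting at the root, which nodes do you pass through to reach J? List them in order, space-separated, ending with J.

Insert E: tree is empty, so E becomes the root.
Insert Y: Y > E → go right. Place as right child of E.
Insert L: L > E → go right; L < Y → go left. Place as left child of Y.
Insert Z: Z > E → go right; Z > Y → go right. Place as right child of Y.
Insert H: H > E → go right; H < Y → go left; H < L → go left. Place as left child of L.
Insert M: M > E → go right; M < Y → go left; M > L → go right. Place as right child of L.
Insert P: P > E → go right; P < Y → go left; P > L → go right; P > M → go right. Place as right child of M.
Insert I: I > E → go right; I < Y → go left; I < L → go left; I > H → go right. Place as right child of H.
Insert N: N > E → go right; N < Y → go left; N > L → go right; N > M → go right; N < P → go left. Place as left child of P.
Insert U: U > E → go right; U < Y → go left; U > L → go right; U > M → go right; U > P → go right. Place as right child of P.
Insert F: F > E → go right; F < Y → go left; F < L → go left; F < H → go left. Place as left child of H.
Insert B: B < E → go left. Place as left child of E.
Insert S: S > E → go right; S < Y → go left; S > L → go right; S > M → go right; S > P → go right; S < U → go left. Place as left child of U.
Insert K: K > E → go right; K < Y → go left; K < L → go left; K > H → go right; K > I → go right. Place as right child of I.
Insert D: D < E → go left; D > B → go right. Place as right child of B.
Insert X: X > E → go right; X < Y → go left; X > L → go right; X > M → go right; X > P → go right; X > U → go right. Place as right child of U.
Insert J: J > E → go right; J < Y → go left; J < L → go left; J > H → go right; J > I → go right; J < K → go left. Place as left child of K.

E Y L H I K J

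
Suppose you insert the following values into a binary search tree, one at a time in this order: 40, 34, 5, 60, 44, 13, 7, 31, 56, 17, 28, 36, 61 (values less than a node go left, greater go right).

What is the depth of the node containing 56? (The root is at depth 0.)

40: root
34: left child of 40 (depth 1)
5: left child of 34 (depth 2)
60: right child of 40 (depth 1)
44: left child of 60 (depth 2)
13: right child of 5 (depth 3)
7: left child of 13 (depth 4)
31: right child of 13 (depth 4)
56: right child of 44 (depth 3)
17: left child of 31 (depth 5)
28: right child of 17 (depth 6)
36: right child of 34 (depth 2)
61: right child of 60 (depth 2)

Path to 56: 40 → 60 → 44 → 56, which is 3 edges.

3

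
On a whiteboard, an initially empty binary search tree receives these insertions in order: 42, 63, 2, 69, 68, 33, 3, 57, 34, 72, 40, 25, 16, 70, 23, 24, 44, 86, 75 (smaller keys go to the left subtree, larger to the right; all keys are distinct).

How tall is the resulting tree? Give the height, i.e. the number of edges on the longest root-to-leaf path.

42: root
63: right child of 42 (depth 1)
2: left child of 42 (depth 1)
69: right child of 63 (depth 2)
68: left child of 69 (depth 3)
33: right child of 2 (depth 2)
3: left child of 33 (depth 3)
57: left child of 63 (depth 2)
34: right child of 33 (depth 3)
72: right child of 69 (depth 3)
40: right child of 34 (depth 4)
25: right child of 3 (depth 4)
16: left child of 25 (depth 5)
70: left child of 72 (depth 4)
23: right child of 16 (depth 6)
24: right child of 23 (depth 7)
44: left child of 57 (depth 3)
86: right child of 72 (depth 4)
75: left child of 86 (depth 5)

The deepest node is 24 at depth 7.

7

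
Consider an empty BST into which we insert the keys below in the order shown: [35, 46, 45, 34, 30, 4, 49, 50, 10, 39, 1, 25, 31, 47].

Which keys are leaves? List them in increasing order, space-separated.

35: root
46: right child of 35 (depth 1)
45: left child of 46 (depth 2)
34: left child of 35 (depth 1)
30: left child of 34 (depth 2)
4: left child of 30 (depth 3)
49: right child of 46 (depth 2)
50: right child of 49 (depth 3)
10: right child of 4 (depth 4)
39: left child of 45 (depth 3)
1: left child of 4 (depth 4)
25: right child of 10 (depth 5)
31: right child of 30 (depth 3)
47: left child of 49 (depth 3)

1 25 31 39 47 50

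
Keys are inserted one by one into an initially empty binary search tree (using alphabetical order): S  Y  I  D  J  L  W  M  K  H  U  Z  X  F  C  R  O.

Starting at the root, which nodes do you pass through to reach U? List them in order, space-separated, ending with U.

S Y W U

Insert S: tree is empty, so S becomes the root.
Insert Y: Y > S → go right. Place as right child of S.
Insert I: I < S → go left. Place as left child of S.
Insert D: D < S → go left; D < I → go left. Place as left child of I.
Insert J: J < S → go left; J > I → go right. Place as right child of I.
Insert L: L < S → go left; L > I → go right; L > J → go right. Place as right child of J.
Insert W: W > S → go right; W < Y → go left. Place as left child of Y.
Insert M: M < S → go left; M > I → go right; M > J → go right; M > L → go right. Place as right child of L.
Insert K: K < S → go left; K > I → go right; K > J → go right; K < L → go left. Place as left child of L.
Insert H: H < S → go left; H < I → go left; H > D → go right. Place as right child of D.
Insert U: U > S → go right; U < Y → go left; U < W → go left. Place as left child of W.
Insert Z: Z > S → go right; Z > Y → go right. Place as right child of Y.
Insert X: X > S → go right; X < Y → go left; X > W → go right. Place as right child of W.
Insert F: F < S → go left; F < I → go left; F > D → go right; F < H → go left. Place as left child of H.
Insert C: C < S → go left; C < I → go left; C < D → go left. Place as left child of D.
Insert R: R < S → go left; R > I → go right; R > J → go right; R > L → go right; R > M → go right. Place as right child of M.
Insert O: O < S → go left; O > I → go right; O > J → go right; O > L → go right; O > M → go right; O < R → go left. Place as left child of R.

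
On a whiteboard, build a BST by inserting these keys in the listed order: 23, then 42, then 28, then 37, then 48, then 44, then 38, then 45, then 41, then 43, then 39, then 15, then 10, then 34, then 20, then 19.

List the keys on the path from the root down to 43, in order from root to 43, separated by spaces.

23: root
42: right child of 23 (depth 1)
28: left child of 42 (depth 2)
37: right child of 28 (depth 3)
48: right child of 42 (depth 2)
44: left child of 48 (depth 3)
38: right child of 37 (depth 4)
45: right child of 44 (depth 4)
41: right child of 38 (depth 5)
43: left child of 44 (depth 4)
39: left child of 41 (depth 6)
15: left child of 23 (depth 1)
10: left child of 15 (depth 2)
34: left child of 37 (depth 4)
20: right child of 15 (depth 2)
19: left child of 20 (depth 3)

23 42 48 44 43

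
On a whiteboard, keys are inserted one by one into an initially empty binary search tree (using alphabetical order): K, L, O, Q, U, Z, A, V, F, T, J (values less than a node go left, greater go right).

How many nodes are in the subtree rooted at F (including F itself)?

Resulting structure (node: left, right):
  K: L=A, R=L
  L: L=–, R=O
  O: L=–, R=Q
  Q: L=–, R=U
  U: L=T, R=Z
  Z: L=V, R=–
  A: L=–, R=F
  V: L=–, R=–
  F: L=–, R=J
  T: L=–, R=–
  J: L=–, R=–

Subtree rooted at F contains: F, J — 2 nodes.

2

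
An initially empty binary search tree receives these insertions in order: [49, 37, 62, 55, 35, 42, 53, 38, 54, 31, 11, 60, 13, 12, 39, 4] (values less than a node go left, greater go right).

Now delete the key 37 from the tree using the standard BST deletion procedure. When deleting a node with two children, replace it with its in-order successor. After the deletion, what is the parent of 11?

31

Insert 49: tree is empty, so 49 becomes the root.
Insert 37: 37 < 49 → go left. Place as left child of 49.
Insert 62: 62 > 49 → go right. Place as right child of 49.
Insert 55: 55 > 49 → go right; 55 < 62 → go left. Place as left child of 62.
Insert 35: 35 < 49 → go left; 35 < 37 → go left. Place as left child of 37.
Insert 42: 42 < 49 → go left; 42 > 37 → go right. Place as right child of 37.
Insert 53: 53 > 49 → go right; 53 < 62 → go left; 53 < 55 → go left. Place as left child of 55.
Insert 38: 38 < 49 → go left; 38 > 37 → go right; 38 < 42 → go left. Place as left child of 42.
Insert 54: 54 > 49 → go right; 54 < 62 → go left; 54 < 55 → go left; 54 > 53 → go right. Place as right child of 53.
Insert 31: 31 < 49 → go left; 31 < 37 → go left; 31 < 35 → go left. Place as left child of 35.
Insert 11: 11 < 49 → go left; 11 < 37 → go left; 11 < 35 → go left; 11 < 31 → go left. Place as left child of 31.
Insert 60: 60 > 49 → go right; 60 < 62 → go left; 60 > 55 → go right. Place as right child of 55.
Insert 13: 13 < 49 → go left; 13 < 37 → go left; 13 < 35 → go left; 13 < 31 → go left; 13 > 11 → go right. Place as right child of 11.
Insert 12: 12 < 49 → go left; 12 < 37 → go left; 12 < 35 → go left; 12 < 31 → go left; 12 > 11 → go right; 12 < 13 → go left. Place as left child of 13.
Insert 39: 39 < 49 → go left; 39 > 37 → go right; 39 < 42 → go left; 39 > 38 → go right. Place as right child of 38.
Insert 4: 4 < 49 → go left; 4 < 37 → go left; 4 < 35 → go left; 4 < 31 → go left; 4 < 11 → go left. Place as left child of 11.

Delete 37 (two children — replace with in-order successor).
After deletion, 11's parent is 31.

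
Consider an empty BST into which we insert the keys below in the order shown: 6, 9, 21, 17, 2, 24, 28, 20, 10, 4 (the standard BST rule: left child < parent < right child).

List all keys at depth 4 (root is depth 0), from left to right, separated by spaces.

10 20 28

6: root
9: right child of 6 (depth 1)
21: right child of 9 (depth 2)
17: left child of 21 (depth 3)
2: left child of 6 (depth 1)
24: right child of 21 (depth 3)
28: right child of 24 (depth 4)
20: right child of 17 (depth 4)
10: left child of 17 (depth 4)
4: right child of 2 (depth 2)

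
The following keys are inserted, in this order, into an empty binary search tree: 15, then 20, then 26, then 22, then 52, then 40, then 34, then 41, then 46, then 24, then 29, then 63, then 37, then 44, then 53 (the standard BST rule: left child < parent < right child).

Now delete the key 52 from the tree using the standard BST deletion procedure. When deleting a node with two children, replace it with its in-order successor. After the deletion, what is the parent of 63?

15: root
20: right child of 15 (depth 1)
26: right child of 20 (depth 2)
22: left child of 26 (depth 3)
52: right child of 26 (depth 3)
40: left child of 52 (depth 4)
34: left child of 40 (depth 5)
41: right child of 40 (depth 5)
46: right child of 41 (depth 6)
24: right child of 22 (depth 4)
29: left child of 34 (depth 6)
63: right child of 52 (depth 4)
37: right child of 34 (depth 6)
44: left child of 46 (depth 7)
53: left child of 63 (depth 5)

Delete 52 (two children — replace with in-order successor).
After deletion, 63's parent is 53.

53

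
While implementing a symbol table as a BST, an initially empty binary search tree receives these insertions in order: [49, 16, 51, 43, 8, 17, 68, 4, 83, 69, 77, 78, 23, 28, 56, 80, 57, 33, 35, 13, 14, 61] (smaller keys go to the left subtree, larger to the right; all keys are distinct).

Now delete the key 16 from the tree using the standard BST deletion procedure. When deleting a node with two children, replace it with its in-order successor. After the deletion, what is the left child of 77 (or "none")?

49: root
16: left child of 49 (depth 1)
51: right child of 49 (depth 1)
43: right child of 16 (depth 2)
8: left child of 16 (depth 2)
17: left child of 43 (depth 3)
68: right child of 51 (depth 2)
4: left child of 8 (depth 3)
83: right child of 68 (depth 3)
69: left child of 83 (depth 4)
77: right child of 69 (depth 5)
78: right child of 77 (depth 6)
23: right child of 17 (depth 4)
28: right child of 23 (depth 5)
56: left child of 68 (depth 3)
80: right child of 78 (depth 7)
57: right child of 56 (depth 4)
33: right child of 28 (depth 6)
35: right child of 33 (depth 7)
13: right child of 8 (depth 3)
14: right child of 13 (depth 4)
61: right child of 57 (depth 5)

Delete 16 (two children — replace with in-order successor).
After deletion, 77's left child: none.

none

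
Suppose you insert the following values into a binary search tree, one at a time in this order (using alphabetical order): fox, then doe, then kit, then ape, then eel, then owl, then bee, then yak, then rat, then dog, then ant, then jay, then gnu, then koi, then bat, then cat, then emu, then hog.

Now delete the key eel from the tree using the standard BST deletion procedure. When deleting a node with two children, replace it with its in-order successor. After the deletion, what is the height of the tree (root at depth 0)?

4

Insert fox: tree is empty, so fox becomes the root.
Insert doe: doe < fox → go left. Place as left child of fox.
Insert kit: kit > fox → go right. Place as right child of fox.
Insert ape: ape < fox → go left; ape < doe → go left. Place as left child of doe.
Insert eel: eel < fox → go left; eel > doe → go right. Place as right child of doe.
Insert owl: owl > fox → go right; owl > kit → go right. Place as right child of kit.
Insert bee: bee < fox → go left; bee < doe → go left; bee > ape → go right. Place as right child of ape.
Insert yak: yak > fox → go right; yak > kit → go right; yak > owl → go right. Place as right child of owl.
Insert rat: rat > fox → go right; rat > kit → go right; rat > owl → go right; rat < yak → go left. Place as left child of yak.
Insert dog: dog < fox → go left; dog > doe → go right; dog < eel → go left. Place as left child of eel.
Insert ant: ant < fox → go left; ant < doe → go left; ant < ape → go left. Place as left child of ape.
Insert jay: jay > fox → go right; jay < kit → go left. Place as left child of kit.
Insert gnu: gnu > fox → go right; gnu < kit → go left; gnu < jay → go left. Place as left child of jay.
Insert koi: koi > fox → go right; koi > kit → go right; koi < owl → go left. Place as left child of owl.
Insert bat: bat < fox → go left; bat < doe → go left; bat > ape → go right; bat < bee → go left. Place as left child of bee.
Insert cat: cat < fox → go left; cat < doe → go left; cat > ape → go right; cat > bee → go right. Place as right child of bee.
Insert emu: emu < fox → go left; emu > doe → go right; emu > eel → go right. Place as right child of eel.
Insert hog: hog > fox → go right; hog < kit → go left; hog < jay → go left; hog > gnu → go right. Place as right child of gnu.

Delete eel (two children — replace with in-order successor).
After deletion, deepest node is rat at depth 4.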